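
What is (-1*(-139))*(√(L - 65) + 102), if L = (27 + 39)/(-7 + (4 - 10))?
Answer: 14178 + 139*I*√11843/13 ≈ 14178.0 + 1163.6*I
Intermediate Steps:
L = -66/13 (L = 66/(-7 - 6) = 66/(-13) = 66*(-1/13) = -66/13 ≈ -5.0769)
(-1*(-139))*(√(L - 65) + 102) = (-1*(-139))*(√(-66/13 - 65) + 102) = 139*(√(-911/13) + 102) = 139*(I*√11843/13 + 102) = 139*(102 + I*√11843/13) = 14178 + 139*I*√11843/13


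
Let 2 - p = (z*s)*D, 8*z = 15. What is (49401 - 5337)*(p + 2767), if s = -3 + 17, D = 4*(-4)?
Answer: 140520096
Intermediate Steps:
z = 15/8 (z = (⅛)*15 = 15/8 ≈ 1.8750)
D = -16
s = 14
p = 422 (p = 2 - (15/8)*14*(-16) = 2 - 105*(-16)/4 = 2 - 1*(-420) = 2 + 420 = 422)
(49401 - 5337)*(p + 2767) = (49401 - 5337)*(422 + 2767) = 44064*3189 = 140520096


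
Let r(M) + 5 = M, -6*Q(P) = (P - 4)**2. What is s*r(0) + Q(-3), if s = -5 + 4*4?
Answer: -379/6 ≈ -63.167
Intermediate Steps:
Q(P) = -(-4 + P)**2/6 (Q(P) = -(P - 4)**2/6 = -(-4 + P)**2/6)
r(M) = -5 + M
s = 11 (s = -5 + 16 = 11)
s*r(0) + Q(-3) = 11*(-5 + 0) - (-4 - 3)**2/6 = 11*(-5) - 1/6*(-7)**2 = -55 - 1/6*49 = -55 - 49/6 = -379/6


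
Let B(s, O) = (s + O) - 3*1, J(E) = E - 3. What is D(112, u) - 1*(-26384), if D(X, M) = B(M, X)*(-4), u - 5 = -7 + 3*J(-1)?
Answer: 26004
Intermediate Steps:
J(E) = -3 + E
u = -14 (u = 5 + (-7 + 3*(-3 - 1)) = 5 + (-7 + 3*(-4)) = 5 + (-7 - 12) = 5 - 19 = -14)
B(s, O) = -3 + O + s (B(s, O) = (O + s) - 3 = -3 + O + s)
D(X, M) = 12 - 4*M - 4*X (D(X, M) = (-3 + X + M)*(-4) = (-3 + M + X)*(-4) = 12 - 4*M - 4*X)
D(112, u) - 1*(-26384) = (12 - 4*(-14) - 4*112) - 1*(-26384) = (12 + 56 - 448) + 26384 = -380 + 26384 = 26004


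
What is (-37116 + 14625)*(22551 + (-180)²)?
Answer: -1235902941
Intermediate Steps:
(-37116 + 14625)*(22551 + (-180)²) = -22491*(22551 + 32400) = -22491*54951 = -1235902941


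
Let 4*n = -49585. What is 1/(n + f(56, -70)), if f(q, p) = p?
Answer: -4/49865 ≈ -8.0217e-5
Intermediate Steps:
n = -49585/4 (n = (¼)*(-49585) = -49585/4 ≈ -12396.)
1/(n + f(56, -70)) = 1/(-49585/4 - 70) = 1/(-49865/4) = -4/49865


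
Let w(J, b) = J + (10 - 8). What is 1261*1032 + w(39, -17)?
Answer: 1301393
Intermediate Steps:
w(J, b) = 2 + J (w(J, b) = J + 2 = 2 + J)
1261*1032 + w(39, -17) = 1261*1032 + (2 + 39) = 1301352 + 41 = 1301393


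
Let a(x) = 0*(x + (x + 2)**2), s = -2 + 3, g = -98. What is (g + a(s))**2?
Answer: 9604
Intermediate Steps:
s = 1
a(x) = 0 (a(x) = 0*(x + (2 + x)**2) = 0)
(g + a(s))**2 = (-98 + 0)**2 = (-98)**2 = 9604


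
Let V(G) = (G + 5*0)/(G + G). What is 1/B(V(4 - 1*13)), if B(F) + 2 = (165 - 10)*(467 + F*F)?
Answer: 4/289687 ≈ 1.3808e-5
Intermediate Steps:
V(G) = 1/2 (V(G) = (G + 0)/((2*G)) = G*(1/(2*G)) = 1/2)
B(F) = 72383 + 155*F**2 (B(F) = -2 + (165 - 10)*(467 + F*F) = -2 + 155*(467 + F**2) = -2 + (72385 + 155*F**2) = 72383 + 155*F**2)
1/B(V(4 - 1*13)) = 1/(72383 + 155*(1/2)**2) = 1/(72383 + 155*(1/4)) = 1/(72383 + 155/4) = 1/(289687/4) = 4/289687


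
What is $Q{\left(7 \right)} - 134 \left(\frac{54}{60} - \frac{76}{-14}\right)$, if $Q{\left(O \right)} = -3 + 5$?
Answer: $- \frac{29611}{35} \approx -846.03$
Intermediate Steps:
$Q{\left(O \right)} = 2$
$Q{\left(7 \right)} - 134 \left(\frac{54}{60} - \frac{76}{-14}\right) = 2 - 134 \left(\frac{54}{60} - \frac{76}{-14}\right) = 2 - 134 \left(54 \cdot \frac{1}{60} - - \frac{38}{7}\right) = 2 - 134 \left(\frac{9}{10} + \frac{38}{7}\right) = 2 - \frac{29681}{35} = - \frac{29611}{35}$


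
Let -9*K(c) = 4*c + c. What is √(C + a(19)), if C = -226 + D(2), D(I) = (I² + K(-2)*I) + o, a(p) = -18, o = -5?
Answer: I*√2185/3 ≈ 15.581*I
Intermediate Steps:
K(c) = -5*c/9 (K(c) = -(4*c + c)/9 = -5*c/9)
D(I) = -5 + I² + 10*I/9 (D(I) = (I² + (-5/9*(-2))*I) - 5 = (I² + 10*I/9) - 5 = -5 + I² + 10*I/9)
C = -2023/9 (C = -226 + (-5 + 2² + (10/9)*2) = -226 + (-5 + 4 + 20/9) = -226 + 11/9 = -2023/9 ≈ -224.78)
√(C + a(19)) = √(-2023/9 - 18) = √(-2185/9) = I*√2185/3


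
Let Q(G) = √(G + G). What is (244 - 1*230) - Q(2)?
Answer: 12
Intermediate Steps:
Q(G) = √2*√G (Q(G) = √(2*G) = √2*√G)
(244 - 1*230) - Q(2) = (244 - 1*230) - √2*√2 = (244 - 230) - 1*2 = 14 - 2 = 12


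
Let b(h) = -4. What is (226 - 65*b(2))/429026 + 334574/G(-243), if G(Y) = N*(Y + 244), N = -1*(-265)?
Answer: 71770536857/56845945 ≈ 1262.5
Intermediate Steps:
N = 265
G(Y) = 64660 + 265*Y (G(Y) = 265*(Y + 244) = 265*(244 + Y) = 64660 + 265*Y)
(226 - 65*b(2))/429026 + 334574/G(-243) = (226 - 65*(-4))/429026 + 334574/(64660 + 265*(-243)) = (226 + 260)*(1/429026) + 334574/(64660 - 64395) = 486*(1/429026) + 334574/265 = 243/214513 + 334574*(1/265) = 243/214513 + 334574/265 = 71770536857/56845945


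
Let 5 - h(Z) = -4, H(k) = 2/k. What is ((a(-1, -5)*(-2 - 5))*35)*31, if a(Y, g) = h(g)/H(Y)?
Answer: 68355/2 ≈ 34178.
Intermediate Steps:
h(Z) = 9 (h(Z) = 5 - 1*(-4) = 5 + 4 = 9)
a(Y, g) = 9*Y/2 (a(Y, g) = 9/((2/Y)) = 9*(Y/2) = 9*Y/2)
((a(-1, -5)*(-2 - 5))*35)*31 = ((((9/2)*(-1))*(-2 - 5))*35)*31 = (-9/2*(-7)*35)*31 = ((63/2)*35)*31 = (2205/2)*31 = 68355/2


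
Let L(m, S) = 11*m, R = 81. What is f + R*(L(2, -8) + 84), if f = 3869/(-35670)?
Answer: 306258751/35670 ≈ 8585.9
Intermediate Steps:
f = -3869/35670 (f = 3869*(-1/35670) = -3869/35670 ≈ -0.10847)
f + R*(L(2, -8) + 84) = -3869/35670 + 81*(11*2 + 84) = -3869/35670 + 81*(22 + 84) = -3869/35670 + 81*106 = -3869/35670 + 8586 = 306258751/35670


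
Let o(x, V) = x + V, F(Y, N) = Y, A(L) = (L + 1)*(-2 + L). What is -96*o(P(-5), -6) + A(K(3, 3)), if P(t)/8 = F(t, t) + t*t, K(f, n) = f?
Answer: -14780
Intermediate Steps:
A(L) = (1 + L)*(-2 + L)
P(t) = 8*t + 8*t**2 (P(t) = 8*(t + t*t) = 8*(t + t**2) = 8*t + 8*t**2)
o(x, V) = V + x
-96*o(P(-5), -6) + A(K(3, 3)) = -96*(-6 + 8*(-5)*(1 - 5)) + (-2 + 3**2 - 1*3) = -96*(-6 + 8*(-5)*(-4)) + (-2 + 9 - 3) = -96*(-6 + 160) + 4 = -96*154 + 4 = -14784 + 4 = -14780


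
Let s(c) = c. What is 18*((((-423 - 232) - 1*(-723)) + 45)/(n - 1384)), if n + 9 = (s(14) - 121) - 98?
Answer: -1017/799 ≈ -1.2728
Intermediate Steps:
n = -214 (n = -9 + ((14 - 121) - 98) = -9 + (-107 - 98) = -9 - 205 = -214)
18*((((-423 - 232) - 1*(-723)) + 45)/(n - 1384)) = 18*((((-423 - 232) - 1*(-723)) + 45)/(-214 - 1384)) = 18*(((-655 + 723) + 45)/(-1598)) = 18*((68 + 45)*(-1/1598)) = 18*(113*(-1/1598)) = 18*(-113/1598) = -1017/799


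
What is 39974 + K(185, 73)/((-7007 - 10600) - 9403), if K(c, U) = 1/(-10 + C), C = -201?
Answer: 227816223141/5699110 ≈ 39974.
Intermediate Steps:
K(c, U) = -1/211 (K(c, U) = 1/(-10 - 201) = 1/(-211) = -1/211)
39974 + K(185, 73)/((-7007 - 10600) - 9403) = 39974 - 1/(211*((-7007 - 10600) - 9403)) = 39974 - 1/(211*(-17607 - 9403)) = 39974 - 1/211/(-27010) = 39974 - 1/211*(-1/27010) = 39974 + 1/5699110 = 227816223141/5699110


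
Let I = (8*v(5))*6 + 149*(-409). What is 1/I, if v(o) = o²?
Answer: -1/59741 ≈ -1.6739e-5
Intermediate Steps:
I = -59741 (I = (8*5²)*6 + 149*(-409) = (8*25)*6 - 60941 = 200*6 - 60941 = 1200 - 60941 = -59741)
1/I = 1/(-59741) = -1/59741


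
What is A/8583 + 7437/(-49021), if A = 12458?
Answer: 546871847/420747243 ≈ 1.2998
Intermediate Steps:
A/8583 + 7437/(-49021) = 12458/8583 + 7437/(-49021) = 12458*(1/8583) + 7437*(-1/49021) = 12458/8583 - 7437/49021 = 546871847/420747243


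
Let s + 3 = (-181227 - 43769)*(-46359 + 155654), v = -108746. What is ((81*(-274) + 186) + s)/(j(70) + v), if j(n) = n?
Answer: 24590959831/108676 ≈ 2.2628e+5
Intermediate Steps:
s = -24590937823 (s = -3 + (-181227 - 43769)*(-46359 + 155654) = -3 - 224996*109295 = -3 - 24590937820 = -24590937823)
((81*(-274) + 186) + s)/(j(70) + v) = ((81*(-274) + 186) - 24590937823)/(70 - 108746) = ((-22194 + 186) - 24590937823)/(-108676) = (-22008 - 24590937823)*(-1/108676) = -24590959831*(-1/108676) = 24590959831/108676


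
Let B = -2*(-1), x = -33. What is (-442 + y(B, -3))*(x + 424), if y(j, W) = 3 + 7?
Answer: -168912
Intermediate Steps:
B = 2
y(j, W) = 10
(-442 + y(B, -3))*(x + 424) = (-442 + 10)*(-33 + 424) = -432*391 = -168912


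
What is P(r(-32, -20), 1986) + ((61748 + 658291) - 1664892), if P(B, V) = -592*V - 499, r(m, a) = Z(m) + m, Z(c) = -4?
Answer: -2121064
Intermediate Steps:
r(m, a) = -4 + m
P(B, V) = -499 - 592*V
P(r(-32, -20), 1986) + ((61748 + 658291) - 1664892) = (-499 - 592*1986) + ((61748 + 658291) - 1664892) = (-499 - 1175712) + (720039 - 1664892) = -1176211 - 944853 = -2121064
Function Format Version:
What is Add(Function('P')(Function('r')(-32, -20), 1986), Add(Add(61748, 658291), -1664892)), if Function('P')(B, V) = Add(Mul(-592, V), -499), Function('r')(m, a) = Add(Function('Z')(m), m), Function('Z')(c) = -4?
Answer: -2121064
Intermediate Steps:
Function('r')(m, a) = Add(-4, m)
Function('P')(B, V) = Add(-499, Mul(-592, V))
Add(Function('P')(Function('r')(-32, -20), 1986), Add(Add(61748, 658291), -1664892)) = Add(Add(-499, Mul(-592, 1986)), Add(Add(61748, 658291), -1664892)) = Add(Add(-499, -1175712), Add(720039, -1664892)) = Add(-1176211, -944853) = -2121064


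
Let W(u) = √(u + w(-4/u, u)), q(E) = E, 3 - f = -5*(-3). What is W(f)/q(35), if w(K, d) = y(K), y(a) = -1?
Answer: I*√13/35 ≈ 0.10302*I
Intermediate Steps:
w(K, d) = -1
f = -12 (f = 3 - (-5)*(-3) = 3 - 1*15 = 3 - 15 = -12)
W(u) = √(-1 + u) (W(u) = √(u - 1) = √(-1 + u))
W(f)/q(35) = √(-1 - 12)/35 = √(-13)*(1/35) = (I*√13)*(1/35) = I*√13/35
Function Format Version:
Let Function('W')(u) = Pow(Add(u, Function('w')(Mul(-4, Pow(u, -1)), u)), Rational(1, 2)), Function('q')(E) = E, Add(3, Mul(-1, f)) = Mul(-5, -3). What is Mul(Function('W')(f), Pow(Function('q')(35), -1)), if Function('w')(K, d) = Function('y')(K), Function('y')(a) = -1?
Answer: Mul(Rational(1, 35), I, Pow(13, Rational(1, 2))) ≈ Mul(0.10302, I)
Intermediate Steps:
Function('w')(K, d) = -1
f = -12 (f = Add(3, Mul(-1, Mul(-5, -3))) = Add(3, Mul(-1, 15)) = Add(3, -15) = -12)
Function('W')(u) = Pow(Add(-1, u), Rational(1, 2)) (Function('W')(u) = Pow(Add(u, -1), Rational(1, 2)) = Pow(Add(-1, u), Rational(1, 2)))
Mul(Function('W')(f), Pow(Function('q')(35), -1)) = Mul(Pow(Add(-1, -12), Rational(1, 2)), Pow(35, -1)) = Mul(Pow(-13, Rational(1, 2)), Rational(1, 35)) = Mul(Mul(I, Pow(13, Rational(1, 2))), Rational(1, 35)) = Mul(Rational(1, 35), I, Pow(13, Rational(1, 2)))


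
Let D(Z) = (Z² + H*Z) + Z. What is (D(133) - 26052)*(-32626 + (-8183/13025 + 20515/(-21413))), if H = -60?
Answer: 29502118748684768/55780865 ≈ 5.2889e+8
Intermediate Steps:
D(Z) = Z² - 59*Z (D(Z) = (Z² - 60*Z) + Z = Z² - 59*Z)
(D(133) - 26052)*(-32626 + (-8183/13025 + 20515/(-21413))) = (133*(-59 + 133) - 26052)*(-32626 + (-8183/13025 + 20515/(-21413))) = (133*74 - 26052)*(-32626 + (-8183*1/13025 + 20515*(-1/21413))) = (9842 - 26052)*(-32626 + (-8183/13025 - 20515/21413)) = -16210*(-32626 - 442430454/278904325) = -16210*(-9099974937904/278904325) = 29502118748684768/55780865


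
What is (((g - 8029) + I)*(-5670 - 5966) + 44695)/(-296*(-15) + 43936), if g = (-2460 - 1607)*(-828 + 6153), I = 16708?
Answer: 251897289751/48376 ≈ 5.2071e+6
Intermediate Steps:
g = -21656775 (g = -4067*5325 = -21656775)
(((g - 8029) + I)*(-5670 - 5966) + 44695)/(-296*(-15) + 43936) = (((-21656775 - 8029) + 16708)*(-5670 - 5966) + 44695)/(-296*(-15) + 43936) = ((-21664804 + 16708)*(-11636) + 44695)/(4440 + 43936) = (-21648096*(-11636) + 44695)/48376 = (251897245056 + 44695)*(1/48376) = 251897289751*(1/48376) = 251897289751/48376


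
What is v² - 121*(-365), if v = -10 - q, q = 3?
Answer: 44334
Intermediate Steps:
v = -13 (v = -10 - 1*3 = -10 - 3 = -13)
v² - 121*(-365) = (-13)² - 121*(-365) = 169 + 44165 = 44334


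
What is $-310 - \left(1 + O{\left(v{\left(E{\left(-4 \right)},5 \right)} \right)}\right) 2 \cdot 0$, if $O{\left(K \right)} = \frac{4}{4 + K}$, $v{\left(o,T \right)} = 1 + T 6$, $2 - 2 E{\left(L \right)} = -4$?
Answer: $-310$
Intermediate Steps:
$E{\left(L \right)} = 3$ ($E{\left(L \right)} = 1 - -2 = 1 + 2 = 3$)
$v{\left(o,T \right)} = 1 + 6 T$
$-310 - \left(1 + O{\left(v{\left(E{\left(-4 \right)},5 \right)} \right)}\right) 2 \cdot 0 = -310 - \left(1 + \frac{4}{4 + \left(1 + 6 \cdot 5\right)}\right) 2 \cdot 0 = -310 - \left(1 + \frac{4}{4 + \left(1 + 30\right)}\right) 0 = -310 - \left(1 + \frac{4}{4 + 31}\right) 0 = -310 - \left(1 + \frac{4}{35}\right) 0 = -310 - \frac{39}{35} \cdot 0 = -310 - 0 = -310 + 0 = -310$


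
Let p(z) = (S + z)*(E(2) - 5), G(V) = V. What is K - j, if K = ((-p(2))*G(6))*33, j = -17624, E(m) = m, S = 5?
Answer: 21782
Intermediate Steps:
p(z) = -15 - 3*z (p(z) = (5 + z)*(2 - 5) = (5 + z)*(-3) = -15 - 3*z)
K = 4158 (K = (-(-15 - 3*2)*6)*33 = (-(-15 - 6)*6)*33 = (-1*(-21)*6)*33 = (21*6)*33 = 126*33 = 4158)
K - j = 4158 - 1*(-17624) = 4158 + 17624 = 21782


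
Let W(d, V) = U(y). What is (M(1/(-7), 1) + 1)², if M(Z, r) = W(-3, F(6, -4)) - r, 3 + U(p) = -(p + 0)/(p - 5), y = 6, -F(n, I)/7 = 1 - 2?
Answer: 81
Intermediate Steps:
F(n, I) = 7 (F(n, I) = -7*(1 - 2) = -7*(-1) = 7)
U(p) = -3 - p/(-5 + p) (U(p) = -3 - (p + 0)/(p - 5) = -3 - p/(-5 + p))
W(d, V) = -9 (W(d, V) = (15 - 4*6)/(-5 + 6) = (15 - 24)/1 = 1*(-9) = -9)
M(Z, r) = -9 - r
(M(1/(-7), 1) + 1)² = ((-9 - 1*1) + 1)² = ((-9 - 1) + 1)² = (-10 + 1)² = (-9)² = 81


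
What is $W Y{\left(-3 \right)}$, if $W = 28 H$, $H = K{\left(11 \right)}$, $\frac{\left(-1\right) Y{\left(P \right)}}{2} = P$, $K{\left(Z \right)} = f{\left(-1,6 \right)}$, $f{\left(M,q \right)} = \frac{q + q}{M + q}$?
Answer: $\frac{2016}{5} \approx 403.2$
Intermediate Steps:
$f{\left(M,q \right)} = \frac{2 q}{M + q}$
$K{\left(Z \right)} = \frac{12}{5}$ ($K{\left(Z \right)} = 2 \cdot 6 \frac{1}{-1 + 6} = 2 \cdot 6 \cdot \frac{1}{5} = \frac{12}{5}$)
$Y{\left(P \right)} = - 2 P$
$H = \frac{12}{5} \approx 2.4$
$W = \frac{336}{5}$ ($W = 28 \cdot \frac{12}{5} = \frac{336}{5} \approx 67.2$)
$W Y{\left(-3 \right)} = \frac{336 \left(\left(-2\right) \left(-3\right)\right)}{5} = \frac{336}{5} \cdot 6 = \frac{2016}{5}$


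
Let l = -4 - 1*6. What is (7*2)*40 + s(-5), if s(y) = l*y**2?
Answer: 310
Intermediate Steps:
l = -10 (l = -4 - 6 = -10)
s(y) = -10*y**2
(7*2)*40 + s(-5) = (7*2)*40 - 10*(-5)**2 = 14*40 - 10*25 = 560 - 250 = 310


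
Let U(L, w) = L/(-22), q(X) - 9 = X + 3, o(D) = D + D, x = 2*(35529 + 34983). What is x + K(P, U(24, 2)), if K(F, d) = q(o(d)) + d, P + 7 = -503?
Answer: 1551360/11 ≈ 1.4103e+5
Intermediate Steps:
P = -510 (P = -7 - 503 = -510)
x = 141024 (x = 2*70512 = 141024)
o(D) = 2*D
q(X) = 12 + X (q(X) = 9 + (X + 3) = 9 + (3 + X) = 12 + X)
U(L, w) = -L/22 (U(L, w) = L*(-1/22) = -L/22)
K(F, d) = 12 + 3*d (K(F, d) = (12 + 2*d) + d = 12 + 3*d)
x + K(P, U(24, 2)) = 141024 + (12 + 3*(-1/22*24)) = 141024 + (12 + 3*(-12/11)) = 141024 + (12 - 36/11) = 141024 + 96/11 = 1551360/11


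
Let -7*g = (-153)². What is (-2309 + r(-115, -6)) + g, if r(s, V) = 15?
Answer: -39467/7 ≈ -5638.1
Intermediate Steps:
g = -23409/7 (g = -⅐*(-153)² = -⅐*23409 = -23409/7 ≈ -3344.1)
(-2309 + r(-115, -6)) + g = (-2309 + 15) - 23409/7 = -2294 - 23409/7 = -39467/7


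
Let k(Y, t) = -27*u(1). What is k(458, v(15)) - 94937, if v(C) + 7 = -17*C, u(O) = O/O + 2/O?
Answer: -95018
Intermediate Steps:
u(O) = 1 + 2/O
v(C) = -7 - 17*C
k(Y, t) = -81 (k(Y, t) = -27*(2 + 1)/1 = -27*3 = -81)
k(458, v(15)) - 94937 = -81 - 94937 = -95018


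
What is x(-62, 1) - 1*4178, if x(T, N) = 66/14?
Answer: -29213/7 ≈ -4173.3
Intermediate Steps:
x(T, N) = 33/7 (x(T, N) = 66*(1/14) = 33/7)
x(-62, 1) - 1*4178 = 33/7 - 1*4178 = 33/7 - 4178 = -29213/7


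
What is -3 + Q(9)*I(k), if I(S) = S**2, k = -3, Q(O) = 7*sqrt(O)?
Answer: 186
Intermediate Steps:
-3 + Q(9)*I(k) = -3 + (7*sqrt(9))*(-3)**2 = -3 + (7*3)*9 = -3 + 21*9 = -3 + 189 = 186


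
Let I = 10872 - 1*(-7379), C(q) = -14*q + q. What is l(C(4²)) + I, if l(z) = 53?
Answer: 18304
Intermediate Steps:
C(q) = -13*q
I = 18251 (I = 10872 + 7379 = 18251)
l(C(4²)) + I = 53 + 18251 = 18304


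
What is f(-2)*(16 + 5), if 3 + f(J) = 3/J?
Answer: -189/2 ≈ -94.500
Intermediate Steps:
f(J) = -3 + 3/J
f(-2)*(16 + 5) = (-3 + 3/(-2))*(16 + 5) = (-3 + 3*(-1/2))*21 = (-3 - 3/2)*21 = -9/2*21 = -189/2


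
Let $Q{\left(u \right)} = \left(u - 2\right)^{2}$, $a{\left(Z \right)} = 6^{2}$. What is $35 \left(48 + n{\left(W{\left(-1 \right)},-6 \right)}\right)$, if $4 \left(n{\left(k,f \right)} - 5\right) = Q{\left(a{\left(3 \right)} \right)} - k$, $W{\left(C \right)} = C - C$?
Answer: $11970$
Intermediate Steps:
$W{\left(C \right)} = 0$
$a{\left(Z \right)} = 36$
$Q{\left(u \right)} = \left(-2 + u\right)^{2}$
$n{\left(k,f \right)} = 294 - \frac{k}{4}$ ($n{\left(k,f \right)} = 5 + \frac{\left(-2 + 36\right)^{2} - k}{4} = 5 + \frac{34^{2} - k}{4} = 5 + \frac{1156 - k}{4} = 5 - \left(-289 + \frac{k}{4}\right) = 294 - \frac{k}{4}$)
$35 \left(48 + n{\left(W{\left(-1 \right)},-6 \right)}\right) = 35 \left(48 + \left(294 - 0\right)\right) = 35 \left(48 + \left(294 + 0\right)\right) = 35 \left(48 + 294\right) = 35 \cdot 342 = 11970$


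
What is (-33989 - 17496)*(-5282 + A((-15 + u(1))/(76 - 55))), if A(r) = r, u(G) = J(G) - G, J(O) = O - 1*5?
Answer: 815978410/3 ≈ 2.7199e+8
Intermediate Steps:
J(O) = -5 + O (J(O) = O - 5 = -5 + O)
u(G) = -5 (u(G) = (-5 + G) - G = -5)
(-33989 - 17496)*(-5282 + A((-15 + u(1))/(76 - 55))) = (-33989 - 17496)*(-5282 + (-15 - 5)/(76 - 55)) = -51485*(-5282 - 20/21) = -51485*(-110942/21) = 815978410/3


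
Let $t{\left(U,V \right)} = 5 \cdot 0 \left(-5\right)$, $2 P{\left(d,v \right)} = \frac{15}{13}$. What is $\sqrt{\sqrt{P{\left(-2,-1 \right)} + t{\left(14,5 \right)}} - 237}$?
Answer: $\frac{\sqrt{-160212 + 26 \sqrt{390}}}{26} \approx 15.37 i$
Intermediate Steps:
$P{\left(d,v \right)} = \frac{15}{26}$ ($P{\left(d,v \right)} = \frac{15 \cdot \frac{1}{13}}{2} = \frac{1}{2} \cdot \frac{15}{13} = \frac{15}{26}$)
$t{\left(U,V \right)} = 0$ ($t{\left(U,V \right)} = 0 \left(-5\right) = 0$)
$\sqrt{\sqrt{P{\left(-2,-1 \right)} + t{\left(14,5 \right)}} - 237} = \sqrt{\sqrt{\frac{15}{26} + 0} - 237} = \sqrt{\sqrt{\frac{15}{26}} - 237} = \sqrt{\frac{\sqrt{390}}{26} - 237} = \sqrt{-237 + \frac{\sqrt{390}}{26}}$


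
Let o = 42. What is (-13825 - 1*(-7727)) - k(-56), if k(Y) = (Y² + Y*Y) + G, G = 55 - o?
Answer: -12383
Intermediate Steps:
G = 13 (G = 55 - 1*42 = 55 - 42 = 13)
k(Y) = 13 + 2*Y² (k(Y) = (Y² + Y*Y) + 13 = (Y² + Y²) + 13 = 2*Y² + 13 = 13 + 2*Y²)
(-13825 - 1*(-7727)) - k(-56) = (-13825 - 1*(-7727)) - (13 + 2*(-56)²) = (-13825 + 7727) - (13 + 2*3136) = -6098 - (13 + 6272) = -6098 - 1*6285 = -6098 - 6285 = -12383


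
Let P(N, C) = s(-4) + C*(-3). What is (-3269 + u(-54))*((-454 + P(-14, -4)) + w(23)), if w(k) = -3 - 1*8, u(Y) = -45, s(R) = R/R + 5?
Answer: 1481358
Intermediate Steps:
s(R) = 6 (s(R) = 1 + 5 = 6)
w(k) = -11 (w(k) = -3 - 8 = -11)
P(N, C) = 6 - 3*C (P(N, C) = 6 + C*(-3) = 6 - 3*C)
(-3269 + u(-54))*((-454 + P(-14, -4)) + w(23)) = (-3269 - 45)*((-454 + (6 - 3*(-4))) - 11) = -3314*((-454 + (6 + 12)) - 11) = -3314*((-454 + 18) - 11) = -3314*(-436 - 11) = -3314*(-447) = 1481358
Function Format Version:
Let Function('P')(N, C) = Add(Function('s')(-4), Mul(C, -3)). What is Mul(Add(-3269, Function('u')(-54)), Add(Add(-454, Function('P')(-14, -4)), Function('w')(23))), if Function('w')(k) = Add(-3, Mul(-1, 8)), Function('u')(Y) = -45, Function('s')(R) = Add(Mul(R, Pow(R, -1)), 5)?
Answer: 1481358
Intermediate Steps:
Function('s')(R) = 6 (Function('s')(R) = Add(1, 5) = 6)
Function('w')(k) = -11 (Function('w')(k) = Add(-3, -8) = -11)
Function('P')(N, C) = Add(6, Mul(-3, C)) (Function('P')(N, C) = Add(6, Mul(C, -3)) = Add(6, Mul(-3, C)))
Mul(Add(-3269, Function('u')(-54)), Add(Add(-454, Function('P')(-14, -4)), Function('w')(23))) = Mul(Add(-3269, -45), Add(Add(-454, Add(6, Mul(-3, -4))), -11)) = Mul(-3314, Add(Add(-454, Add(6, 12)), -11)) = Mul(-3314, Add(Add(-454, 18), -11)) = Mul(-3314, Add(-436, -11)) = Mul(-3314, -447) = 1481358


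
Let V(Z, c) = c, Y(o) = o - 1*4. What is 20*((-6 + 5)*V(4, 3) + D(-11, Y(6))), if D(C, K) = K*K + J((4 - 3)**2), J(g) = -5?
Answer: -80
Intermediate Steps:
Y(o) = -4 + o (Y(o) = o - 4 = -4 + o)
D(C, K) = -5 + K**2 (D(C, K) = K*K - 5 = K**2 - 5 = -5 + K**2)
20*((-6 + 5)*V(4, 3) + D(-11, Y(6))) = 20*((-6 + 5)*3 + (-5 + (-4 + 6)**2)) = 20*(-1*3 + (-5 + 2**2)) = 20*(-3 + (-5 + 4)) = 20*(-3 - 1) = 20*(-4) = -80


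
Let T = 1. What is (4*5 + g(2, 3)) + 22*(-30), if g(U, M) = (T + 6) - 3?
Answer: -636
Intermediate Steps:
g(U, M) = 4 (g(U, M) = (1 + 6) - 3 = 7 - 3 = 4)
(4*5 + g(2, 3)) + 22*(-30) = (4*5 + 4) + 22*(-30) = (20 + 4) - 660 = 24 - 660 = -636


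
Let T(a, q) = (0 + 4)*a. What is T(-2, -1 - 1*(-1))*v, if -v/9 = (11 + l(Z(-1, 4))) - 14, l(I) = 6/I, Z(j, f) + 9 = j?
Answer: -1296/5 ≈ -259.20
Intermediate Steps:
T(a, q) = 4*a
Z(j, f) = -9 + j
v = 162/5 (v = -9*((11 + 6/(-9 - 1)) - 14) = -9*((11 + 6/(-10)) - 14) = -9*((11 + 6*(-⅒)) - 14) = -9*((11 - ⅗) - 14) = -9*(52/5 - 14) = -9*(-18/5) = 162/5 ≈ 32.400)
T(-2, -1 - 1*(-1))*v = (4*(-2))*(162/5) = -8*162/5 = -1296/5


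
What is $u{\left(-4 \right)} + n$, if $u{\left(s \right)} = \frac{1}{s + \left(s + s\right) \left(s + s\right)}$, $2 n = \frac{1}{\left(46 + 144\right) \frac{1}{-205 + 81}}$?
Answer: $- \frac{353}{1140} \approx -0.30965$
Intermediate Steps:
$n = - \frac{31}{95}$ ($n = \frac{1}{2 \frac{46 + 144}{-205 + 81}} = \frac{1}{2 \frac{190}{-124}} = \frac{1}{2 \cdot 190 \left(- \frac{1}{124}\right)} = \frac{1}{2 \left(- \frac{95}{62}\right)} = \frac{1}{2} \left(- \frac{62}{95}\right) = - \frac{31}{95} \approx -0.32632$)
$u{\left(s \right)} = \frac{1}{s + 4 s^{2}}$ ($u{\left(s \right)} = \frac{1}{s + 2 s 2 s} = \frac{1}{s + 4 s^{2}}$)
$u{\left(-4 \right)} + n = \frac{1}{\left(-4\right) \left(1 + 4 \left(-4\right)\right)} - \frac{31}{95} = - \frac{1}{4 \left(1 - 16\right)} - \frac{31}{95} = - \frac{1}{4 \left(-15\right)} - \frac{31}{95} = \left(- \frac{1}{4}\right) \left(- \frac{1}{15}\right) - \frac{31}{95} = \frac{1}{60} - \frac{31}{95} = - \frac{353}{1140}$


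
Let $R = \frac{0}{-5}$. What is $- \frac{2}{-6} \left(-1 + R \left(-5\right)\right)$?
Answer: $- \frac{1}{3} \approx -0.33333$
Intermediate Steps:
$R = 0$ ($R = 0 \left(- \frac{1}{5}\right) = 0$)
$- \frac{2}{-6} \left(-1 + R \left(-5\right)\right) = - \frac{2}{-6} \left(-1 + 0 \left(-5\right)\right) = \left(-2\right) \left(- \frac{1}{6}\right) \left(-1 + 0\right) = \frac{1}{3} \left(-1\right) = - \frac{1}{3}$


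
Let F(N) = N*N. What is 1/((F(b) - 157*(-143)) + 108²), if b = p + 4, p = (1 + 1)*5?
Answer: 1/34311 ≈ 2.9145e-5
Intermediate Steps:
p = 10 (p = 2*5 = 10)
b = 14 (b = 10 + 4 = 14)
F(N) = N²
1/((F(b) - 157*(-143)) + 108²) = 1/((14² - 157*(-143)) + 108²) = 1/((196 + 22451) + 11664) = 1/(22647 + 11664) = 1/34311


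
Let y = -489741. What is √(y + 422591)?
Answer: 5*I*√2686 ≈ 259.13*I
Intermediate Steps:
√(y + 422591) = √(-489741 + 422591) = √(-67150) = 5*I*√2686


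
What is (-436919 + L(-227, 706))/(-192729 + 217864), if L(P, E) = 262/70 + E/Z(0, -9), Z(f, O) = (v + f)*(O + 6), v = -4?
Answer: -91739849/5278350 ≈ -17.380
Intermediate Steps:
Z(f, O) = (-4 + f)*(6 + O) (Z(f, O) = (-4 + f)*(O + 6) = (-4 + f)*(6 + O))
L(P, E) = 131/35 + E/12 (L(P, E) = 262/70 + E/(-24 - 4*(-9) + 6*0 - 9*0) = 262*(1/70) + E/(-24 + 36 + 0 + 0) = 131/35 + E/12)
(-436919 + L(-227, 706))/(-192729 + 217864) = (-436919 + (131/35 + (1/12)*706))/(-192729 + 217864) = (-436919 + (131/35 + 353/6))/25135 = (-436919 + 13141/210)*(1/25135) = -91739849/210*1/25135 = -91739849/5278350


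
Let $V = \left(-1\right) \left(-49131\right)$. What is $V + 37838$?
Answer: $86969$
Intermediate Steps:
$V = 49131$
$V + 37838 = 49131 + 37838 = 86969$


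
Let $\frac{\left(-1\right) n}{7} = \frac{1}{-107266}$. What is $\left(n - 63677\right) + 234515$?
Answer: $\frac{18325108915}{107266} \approx 1.7084 \cdot 10^{5}$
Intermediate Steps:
$n = \frac{7}{107266}$ ($n = - \frac{7}{-107266} = \left(-7\right) \left(- \frac{1}{107266}\right) = \frac{7}{107266} \approx 6.5258 \cdot 10^{-5}$)
$\left(n - 63677\right) + 234515 = \left(\frac{7}{107266} - 63677\right) + 234515 = - \frac{6830377075}{107266} + 234515 = \frac{18325108915}{107266}$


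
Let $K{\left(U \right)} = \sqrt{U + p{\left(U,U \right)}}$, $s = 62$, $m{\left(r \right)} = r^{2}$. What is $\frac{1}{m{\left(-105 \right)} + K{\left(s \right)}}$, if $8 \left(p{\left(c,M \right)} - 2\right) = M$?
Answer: $\frac{6300}{69457459} - \frac{2 \sqrt{287}}{486202213} \approx 9.0633 \cdot 10^{-5}$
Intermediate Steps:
$p{\left(c,M \right)} = 2 + \frac{M}{8}$
$K{\left(U \right)} = \sqrt{2 + \frac{9 U}{8}}$ ($K{\left(U \right)} = \sqrt{U + \left(2 + \frac{U}{8}\right)} = \sqrt{2 + \frac{9 U}{8}}$)
$\frac{1}{m{\left(-105 \right)} + K{\left(s \right)}} = \frac{1}{\left(-105\right)^{2} + \frac{\sqrt{32 + 18 \cdot 62}}{4}} = \frac{1}{11025 + \frac{\sqrt{32 + 1116}}{4}} = \frac{1}{11025 + \frac{\sqrt{1148}}{4}} = \frac{1}{11025 + \frac{2 \sqrt{287}}{4}} = \frac{1}{11025 + \frac{\sqrt{287}}{2}}$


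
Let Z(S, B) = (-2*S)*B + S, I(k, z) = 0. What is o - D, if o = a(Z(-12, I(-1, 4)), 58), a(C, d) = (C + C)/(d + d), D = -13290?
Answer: 385404/29 ≈ 13290.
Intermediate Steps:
Z(S, B) = S - 2*B*S (Z(S, B) = -2*B*S + S = S - 2*B*S)
a(C, d) = C/d (a(C, d) = (2*C)/((2*d)) = (2*C)*(1/(2*d)) = C/d)
o = -6/29 (o = -12*(1 - 2*0)/58 = -12*(1 + 0)*(1/58) = -12*1*(1/58) = -12*1/58 = -6/29 ≈ -0.20690)
o - D = -6/29 - 1*(-13290) = -6/29 + 13290 = 385404/29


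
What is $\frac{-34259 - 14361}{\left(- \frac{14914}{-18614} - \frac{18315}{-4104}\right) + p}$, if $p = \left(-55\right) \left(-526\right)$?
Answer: $- \frac{206342891040}{122801028697} \approx -1.6803$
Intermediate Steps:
$p = 28930$
$\frac{-34259 - 14361}{\left(- \frac{14914}{-18614} - \frac{18315}{-4104}\right) + p} = \frac{-34259 - 14361}{\left(- \frac{14914}{-18614} - \frac{18315}{-4104}\right) + 28930} = - \frac{48620}{\left(\left(-14914\right) \left(- \frac{1}{18614}\right) - - \frac{2035}{456}\right) + 28930} = - \frac{48620}{\left(\frac{7457}{9307} + \frac{2035}{456}\right) + 28930} = - \frac{48620}{\frac{22340137}{4243992} + 28930} = - \frac{48620}{\frac{122801028697}{4243992}} = \left(-48620\right) \frac{4243992}{122801028697} = - \frac{206342891040}{122801028697}$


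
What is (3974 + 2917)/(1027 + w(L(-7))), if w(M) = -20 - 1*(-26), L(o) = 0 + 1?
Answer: 6891/1033 ≈ 6.6709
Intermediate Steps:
L(o) = 1
w(M) = 6 (w(M) = -20 + 26 = 6)
(3974 + 2917)/(1027 + w(L(-7))) = (3974 + 2917)/(1027 + 6) = 6891/1033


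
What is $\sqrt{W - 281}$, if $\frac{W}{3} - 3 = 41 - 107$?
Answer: $i \sqrt{470} \approx 21.679 i$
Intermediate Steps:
$W = -189$ ($W = 9 + 3 \left(41 - 107\right) = 9 + 3 \left(-66\right) = 9 - 198 = -189$)
$\sqrt{W - 281} = \sqrt{-189 - 281} = \sqrt{-470} = i \sqrt{470}$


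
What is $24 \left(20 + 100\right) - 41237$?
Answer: $-38357$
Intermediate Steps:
$24 \left(20 + 100\right) - 41237 = 24 \cdot 120 - 41237 = 2880 - 41237 = -38357$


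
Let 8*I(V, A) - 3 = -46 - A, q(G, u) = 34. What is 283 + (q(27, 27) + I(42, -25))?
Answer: 1259/4 ≈ 314.75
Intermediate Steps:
I(V, A) = -43/8 - A/8 (I(V, A) = 3/8 + (-46 - A)/8 = 3/8 + (-23/4 - A/8) = -43/8 - A/8)
283 + (q(27, 27) + I(42, -25)) = 283 + (34 + (-43/8 - 1/8*(-25))) = 283 + (34 + (-43/8 + 25/8)) = 283 + (34 - 9/4) = 283 + 127/4 = 1259/4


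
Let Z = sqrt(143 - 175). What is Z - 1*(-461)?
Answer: 461 + 4*I*sqrt(2) ≈ 461.0 + 5.6569*I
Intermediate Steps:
Z = 4*I*sqrt(2) (Z = sqrt(-32) = 4*I*sqrt(2) ≈ 5.6569*I)
Z - 1*(-461) = 4*I*sqrt(2) - 1*(-461) = 4*I*sqrt(2) + 461 = 461 + 4*I*sqrt(2)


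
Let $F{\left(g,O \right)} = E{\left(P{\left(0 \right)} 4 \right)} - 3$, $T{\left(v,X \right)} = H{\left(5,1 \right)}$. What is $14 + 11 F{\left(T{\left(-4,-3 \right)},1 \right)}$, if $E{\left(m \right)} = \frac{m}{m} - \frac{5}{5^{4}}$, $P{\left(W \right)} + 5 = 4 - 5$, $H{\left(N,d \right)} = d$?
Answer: $- \frac{1011}{125} \approx -8.088$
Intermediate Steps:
$P{\left(W \right)} = -6$ ($P{\left(W \right)} = -5 + \left(4 - 5\right) = -5 - 1 = -6$)
$T{\left(v,X \right)} = 1$
$E{\left(m \right)} = \frac{124}{125}$ ($E{\left(m \right)} = 1 - \frac{5}{625} = 1 - \frac{1}{125} = \frac{124}{125}$)
$F{\left(g,O \right)} = - \frac{251}{125}$ ($F{\left(g,O \right)} = \frac{124}{125} - 3 = - \frac{251}{125}$)
$14 + 11 F{\left(T{\left(-4,-3 \right)},1 \right)} = 14 + 11 \left(- \frac{251}{125}\right) = 14 - \frac{2761}{125} = - \frac{1011}{125}$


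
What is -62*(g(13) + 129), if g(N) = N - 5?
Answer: -8494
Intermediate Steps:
g(N) = -5 + N
-62*(g(13) + 129) = -62*((-5 + 13) + 129) = -62*(8 + 129) = -62*137 = -8494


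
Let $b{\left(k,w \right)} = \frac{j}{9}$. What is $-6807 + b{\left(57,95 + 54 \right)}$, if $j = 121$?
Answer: $- \frac{61142}{9} \approx -6793.6$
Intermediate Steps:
$b{\left(k,w \right)} = \frac{121}{9}$
$-6807 + b{\left(57,95 + 54 \right)} = -6807 + \frac{121}{9} = - \frac{61142}{9}$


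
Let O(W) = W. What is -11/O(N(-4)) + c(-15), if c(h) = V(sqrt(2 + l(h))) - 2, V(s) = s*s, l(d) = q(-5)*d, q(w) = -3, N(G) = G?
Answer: 191/4 ≈ 47.750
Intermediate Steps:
l(d) = -3*d
V(s) = s**2
c(h) = -3*h (c(h) = (sqrt(2 - 3*h))**2 - 2 = (2 - 3*h) - 2 = -3*h)
-11/O(N(-4)) + c(-15) = -11/(-4) - 3*(-15) = -11*(-1/4) + 45 = 11/4 + 45 = 191/4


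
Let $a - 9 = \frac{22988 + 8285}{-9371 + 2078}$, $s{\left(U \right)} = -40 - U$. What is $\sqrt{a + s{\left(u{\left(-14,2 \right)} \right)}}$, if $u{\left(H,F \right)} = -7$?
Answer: $\frac{11 i \sqrt{102765}}{663} \approx 5.3187 i$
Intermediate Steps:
$a = \frac{3124}{663}$ ($a = 9 + \frac{22988 + 8285}{-9371 + 2078} = 9 + \frac{31273}{-7293} = 9 + 31273 \left(- \frac{1}{7293}\right) = 9 - \frac{2843}{663} = \frac{3124}{663} \approx 4.7119$)
$\sqrt{a + s{\left(u{\left(-14,2 \right)} \right)}} = \sqrt{\frac{3124}{663} - 33} = \sqrt{- \frac{18755}{663}} = \frac{11 i \sqrt{102765}}{663}$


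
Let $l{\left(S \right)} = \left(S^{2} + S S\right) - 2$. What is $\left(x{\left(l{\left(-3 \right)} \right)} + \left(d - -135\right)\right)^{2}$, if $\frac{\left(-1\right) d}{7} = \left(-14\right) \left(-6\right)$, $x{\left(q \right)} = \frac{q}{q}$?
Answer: $204304$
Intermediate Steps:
$l{\left(S \right)} = -2 + 2 S^{2}$ ($l{\left(S \right)} = \left(S^{2} + S^{2}\right) - 2 = 2 S^{2} - 2 = -2 + 2 S^{2}$)
$x{\left(q \right)} = 1$
$d = -588$ ($d = - 7 \left(\left(-14\right) \left(-6\right)\right) = \left(-7\right) 84 = -588$)
$\left(x{\left(l{\left(-3 \right)} \right)} + \left(d - -135\right)\right)^{2} = \left(1 - 453\right)^{2} = \left(-452\right)^{2} = 204304$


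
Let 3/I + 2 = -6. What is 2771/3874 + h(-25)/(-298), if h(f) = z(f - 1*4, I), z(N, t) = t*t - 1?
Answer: 178059/247936 ≈ 0.71817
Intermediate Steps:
I = -3/8 (I = 3/(-2 - 6) = 3/(-8) = 3*(-1/8) = -3/8 ≈ -0.37500)
z(N, t) = -1 + t**2 (z(N, t) = t**2 - 1 = -1 + t**2)
h(f) = -55/64 (h(f) = -1 + (-3/8)**2 = -1 + 9/64 = -55/64)
2771/3874 + h(-25)/(-298) = 2771/3874 - 55/64/(-298) = 2771*(1/3874) - 55/64*(-1/298) = 2771/3874 + 55/19072 = 178059/247936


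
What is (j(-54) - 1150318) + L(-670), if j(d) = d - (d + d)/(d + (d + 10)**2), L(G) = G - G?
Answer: -1082499998/941 ≈ -1.1504e+6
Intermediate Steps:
L(G) = 0
j(d) = d - 2*d/(d + (10 + d)**2)
(j(-54) - 1150318) + L(-670) = (-54*(-2 - 54 + (10 - 54)**2)/(-54 + (10 - 54)**2) - 1150318) + 0 = (-54*(-2 - 54 + (-44)**2)/(-54 + (-44)**2) - 1150318) + 0 = (-54*(-2 - 54 + 1936)/(-54 + 1936) - 1150318) + 0 = (-54*1880/1882 - 1150318) + 0 = (-54*1/1882*1880 - 1150318) + 0 = (-50760/941 - 1150318) + 0 = -1082499998/941 + 0 = -1082499998/941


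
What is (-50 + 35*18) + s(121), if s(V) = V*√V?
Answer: 1911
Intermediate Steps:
s(V) = V^(3/2)
(-50 + 35*18) + s(121) = (-50 + 35*18) + 121^(3/2) = (-50 + 630) + 1331 = 580 + 1331 = 1911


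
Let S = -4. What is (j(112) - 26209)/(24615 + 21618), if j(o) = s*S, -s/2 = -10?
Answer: -2921/5137 ≈ -0.56862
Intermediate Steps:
s = 20 (s = -2*(-10) = 20)
j(o) = -80 (j(o) = 20*(-4) = -80)
(j(112) - 26209)/(24615 + 21618) = (-80 - 26209)/(24615 + 21618) = -26289/46233 = -26289*1/46233 = -2921/5137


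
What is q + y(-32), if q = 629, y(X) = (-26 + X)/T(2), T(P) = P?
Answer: 600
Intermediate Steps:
y(X) = -13 + X/2 (y(X) = (-26 + X)/2 = (-26 + X)*(½) = -13 + X/2)
q + y(-32) = 629 + (-13 + (½)*(-32)) = 629 + (-13 - 16) = 629 - 29 = 600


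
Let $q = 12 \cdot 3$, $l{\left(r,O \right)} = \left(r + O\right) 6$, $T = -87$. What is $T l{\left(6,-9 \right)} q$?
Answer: $56376$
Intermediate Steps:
$l{\left(r,O \right)} = 6 O + 6 r$ ($l{\left(r,O \right)} = \left(O + r\right) 6 = 6 O + 6 r$)
$q = 36$
$T l{\left(6,-9 \right)} q = - 87 \left(6 \left(-9\right) + 6 \cdot 6\right) 36 = - 87 \left(-54 + 36\right) 36 = \left(-87\right) \left(-18\right) 36 = 1566 \cdot 36 = 56376$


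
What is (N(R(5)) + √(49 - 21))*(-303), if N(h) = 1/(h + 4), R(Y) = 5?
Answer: -101/3 - 606*√7 ≈ -1637.0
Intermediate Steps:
N(h) = 1/(4 + h)
(N(R(5)) + √(49 - 21))*(-303) = (1/(4 + 5) + √(49 - 21))*(-303) = (1/9 + √28)*(-303) = (⅑ + 2*√7)*(-303) = -101/3 - 606*√7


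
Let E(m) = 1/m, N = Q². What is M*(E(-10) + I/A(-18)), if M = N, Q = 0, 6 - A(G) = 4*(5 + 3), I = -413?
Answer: 0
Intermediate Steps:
A(G) = -26 (A(G) = 6 - 4*(5 + 3) = 6 - 4*8 = 6 - 1*32 = 6 - 32 = -26)
N = 0 (N = 0² = 0)
M = 0
M*(E(-10) + I/A(-18)) = 0*(1/(-10) - 413/(-26)) = 0*(-⅒ - 413*(-1/26)) = 0*(-⅒ + 413/26) = 0*(1026/65) = 0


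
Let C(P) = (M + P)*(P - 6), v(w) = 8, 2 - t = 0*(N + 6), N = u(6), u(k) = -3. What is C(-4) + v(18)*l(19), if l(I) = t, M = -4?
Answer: 96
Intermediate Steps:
N = -3
t = 2 (t = 2 - 0*(-3 + 6) = 2 - 0*3 = 2 - 1*0 = 2 + 0 = 2)
l(I) = 2
C(P) = (-6 + P)*(-4 + P) (C(P) = (-4 + P)*(P - 6) = (-4 + P)*(-6 + P) = (-6 + P)*(-4 + P))
C(-4) + v(18)*l(19) = (24 + (-4)² - 10*(-4)) + 8*2 = (24 + 16 + 40) + 16 = 80 + 16 = 96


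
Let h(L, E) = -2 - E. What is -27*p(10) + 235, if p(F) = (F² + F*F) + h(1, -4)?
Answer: -5219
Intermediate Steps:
p(F) = 2 + 2*F² (p(F) = (F² + F*F) + (-2 - 1*(-4)) = (F² + F²) + (-2 + 4) = 2*F² + 2 = 2 + 2*F²)
-27*p(10) + 235 = -27*(2 + 2*10²) + 235 = -27*(2 + 2*100) + 235 = -27*(2 + 200) + 235 = -27*202 + 235 = -5454 + 235 = -5219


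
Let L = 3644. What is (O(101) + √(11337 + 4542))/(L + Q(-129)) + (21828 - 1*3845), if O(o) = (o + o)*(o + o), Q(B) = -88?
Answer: 15997088/889 + √15879/3556 ≈ 17995.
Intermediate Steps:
O(o) = 4*o² (O(o) = (2*o)*(2*o) = 4*o²)
(O(101) + √(11337 + 4542))/(L + Q(-129)) + (21828 - 1*3845) = (4*101² + √(11337 + 4542))/(3644 - 88) + (21828 - 1*3845) = (4*10201 + √15879)/3556 + (21828 - 3845) = (40804 + √15879)*(1/3556) + 17983 = (10201/889 + √15879/3556) + 17983 = 15997088/889 + √15879/3556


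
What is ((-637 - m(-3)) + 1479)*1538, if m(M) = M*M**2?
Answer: 1336522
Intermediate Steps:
m(M) = M**3
((-637 - m(-3)) + 1479)*1538 = ((-637 - 1*(-3)**3) + 1479)*1538 = ((-637 - 1*(-27)) + 1479)*1538 = ((-637 + 27) + 1479)*1538 = (-610 + 1479)*1538 = 869*1538 = 1336522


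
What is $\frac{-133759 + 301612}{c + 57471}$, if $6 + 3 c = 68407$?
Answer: $\frac{71937}{34402} \approx 2.0911$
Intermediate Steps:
$c = \frac{68401}{3}$ ($c = -2 + \frac{1}{3} \cdot 68407 = -2 + \frac{68407}{3} = \frac{68401}{3} \approx 22800.0$)
$\frac{-133759 + 301612}{c + 57471} = \frac{-133759 + 301612}{\frac{68401}{3} + 57471} = \frac{167853}{\frac{240814}{3}} = 167853 \cdot \frac{3}{240814} = \frac{71937}{34402}$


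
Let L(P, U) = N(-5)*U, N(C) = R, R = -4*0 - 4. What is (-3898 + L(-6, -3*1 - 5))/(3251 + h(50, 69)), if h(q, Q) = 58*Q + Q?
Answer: -1933/3661 ≈ -0.52800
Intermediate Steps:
R = -4 (R = 0 - 4 = -4)
N(C) = -4
L(P, U) = -4*U
h(q, Q) = 59*Q
(-3898 + L(-6, -3*1 - 5))/(3251 + h(50, 69)) = (-3898 - 4*(-3*1 - 5))/(3251 + 59*69) = (-3898 - 4*(-3 - 5))/(3251 + 4071) = (-3898 - 4*(-8))/7322 = (-3898 + 32)*(1/7322) = -3866*1/7322 = -1933/3661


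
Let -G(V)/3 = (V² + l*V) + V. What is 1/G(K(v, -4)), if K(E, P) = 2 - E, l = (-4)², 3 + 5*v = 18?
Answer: 1/48 ≈ 0.020833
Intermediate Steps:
v = 3 (v = -⅗ + (⅕)*18 = -⅗ + 18/5 = 3)
l = 16
G(V) = -51*V - 3*V² (G(V) = -3*((V² + 16*V) + V) = -3*(V² + 17*V) = -51*V - 3*V²)
1/G(K(v, -4)) = 1/(-3*(2 - 1*3)*(17 + (2 - 1*3))) = 1/(-3*(2 - 3)*(17 + (2 - 3))) = 1/(-3*(-1)*(17 - 1)) = 1/(-3*(-1)*16) = 1/48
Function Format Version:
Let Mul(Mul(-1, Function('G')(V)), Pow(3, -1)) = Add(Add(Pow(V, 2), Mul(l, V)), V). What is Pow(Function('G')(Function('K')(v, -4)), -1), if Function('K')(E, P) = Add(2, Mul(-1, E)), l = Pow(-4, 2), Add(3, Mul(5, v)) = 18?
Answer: Rational(1, 48) ≈ 0.020833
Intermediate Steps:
v = 3 (v = Add(Rational(-3, 5), Mul(Rational(1, 5), 18)) = Add(Rational(-3, 5), Rational(18, 5)) = 3)
l = 16
Function('G')(V) = Add(Mul(-51, V), Mul(-3, Pow(V, 2))) (Function('G')(V) = Mul(-3, Add(Add(Pow(V, 2), Mul(16, V)), V)) = Mul(-3, Add(Pow(V, 2), Mul(17, V))) = Add(Mul(-51, V), Mul(-3, Pow(V, 2))))
Pow(Function('G')(Function('K')(v, -4)), -1) = Pow(Mul(-3, Add(2, Mul(-1, 3)), Add(17, Add(2, Mul(-1, 3)))), -1) = Pow(Mul(-3, Add(2, -3), Add(17, Add(2, -3))), -1) = Pow(Mul(-3, -1, Add(17, -1)), -1) = Pow(Mul(-3, -1, 16), -1) = Pow(48, -1) = Rational(1, 48)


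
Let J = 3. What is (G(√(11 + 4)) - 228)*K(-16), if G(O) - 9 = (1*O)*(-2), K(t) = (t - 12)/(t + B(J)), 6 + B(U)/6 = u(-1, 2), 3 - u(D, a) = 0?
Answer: -3066/17 - 28*√15/17 ≈ -186.73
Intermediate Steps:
u(D, a) = 3 (u(D, a) = 3 - 1*0 = 3 + 0 = 3)
B(U) = -18 (B(U) = -36 + 6*3 = -36 + 18 = -18)
K(t) = (-12 + t)/(-18 + t) (K(t) = (t - 12)/(t - 18) = (-12 + t)/(-18 + t))
G(O) = 9 - 2*O (G(O) = 9 + (1*O)*(-2) = 9 + O*(-2) = 9 - 2*O)
(G(√(11 + 4)) - 228)*K(-16) = ((9 - 2*√(11 + 4)) - 228)*((-12 - 16)/(-18 - 16)) = ((9 - 2*√15) - 228)*(-28/(-34)) = (-219 - 2*√15)*(-1/34*(-28)) = (-219 - 2*√15)*(14/17) = -3066/17 - 28*√15/17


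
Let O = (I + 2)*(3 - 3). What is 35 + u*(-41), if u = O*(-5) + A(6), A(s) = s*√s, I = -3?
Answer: 35 - 246*√6 ≈ -567.57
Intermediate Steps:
A(s) = s^(3/2)
O = 0 (O = (-3 + 2)*(3 - 3) = -1*0 = 0)
u = 6*√6 (u = 0*(-5) + 6^(3/2) = 0 + 6*√6 = 6*√6 ≈ 14.697)
35 + u*(-41) = 35 + (6*√6)*(-41) = 35 - 246*√6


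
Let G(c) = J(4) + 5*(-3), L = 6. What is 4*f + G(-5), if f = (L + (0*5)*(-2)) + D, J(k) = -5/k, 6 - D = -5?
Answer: 207/4 ≈ 51.750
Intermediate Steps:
D = 11 (D = 6 - 1*(-5) = 6 + 5 = 11)
G(c) = -65/4 (G(c) = -5/4 + 5*(-3) = -5*1/4 - 15 = -5/4 - 15 = -65/4)
f = 17 (f = (6 + (0*5)*(-2)) + 11 = (6 + 0*(-2)) + 11 = (6 + 0) + 11 = 6 + 11 = 17)
4*f + G(-5) = 4*17 - 65/4 = 68 - 65/4 = 207/4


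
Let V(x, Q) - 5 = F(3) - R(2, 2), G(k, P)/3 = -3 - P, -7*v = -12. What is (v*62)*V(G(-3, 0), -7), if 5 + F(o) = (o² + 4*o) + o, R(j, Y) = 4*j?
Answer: 11904/7 ≈ 1700.6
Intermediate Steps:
F(o) = -5 + o² + 5*o (F(o) = -5 + ((o² + 4*o) + o) = -5 + (o² + 5*o) = -5 + o² + 5*o)
v = 12/7 (v = -⅐*(-12) = 12/7 ≈ 1.7143)
G(k, P) = -9 - 3*P (G(k, P) = 3*(-3 - P) = -9 - 3*P)
V(x, Q) = 16 (V(x, Q) = 5 + ((-5 + 3² + 5*3) - 4*2) = 5 + ((-5 + 9 + 15) - 1*8) = 5 + (19 - 8) = 5 + 11 = 16)
(v*62)*V(G(-3, 0), -7) = ((12/7)*62)*16 = (744/7)*16 = 11904/7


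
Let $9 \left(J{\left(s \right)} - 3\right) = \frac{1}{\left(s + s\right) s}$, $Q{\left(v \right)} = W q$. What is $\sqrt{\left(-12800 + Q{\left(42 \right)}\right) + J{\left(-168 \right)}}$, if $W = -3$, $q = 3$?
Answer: $\frac{i \sqrt{13011715582}}{1008} \approx 113.16 i$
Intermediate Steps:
$Q{\left(v \right)} = -9$ ($Q{\left(v \right)} = \left(-3\right) 3 = -9$)
$J{\left(s \right)} = 3 + \frac{1}{18 s^{2}}$ ($J{\left(s \right)} = 3 + \frac{\frac{1}{s + s} \frac{1}{s}}{9} = 3 + \frac{\frac{1}{2 s} \frac{1}{s}}{9} = 3 + \frac{\frac{1}{2} \frac{1}{s^{2}}}{9} = 3 + \frac{1}{18 s^{2}}$)
$\sqrt{\left(-12800 + Q{\left(42 \right)}\right) + J{\left(-168 \right)}} = \sqrt{\left(-12800 - 9\right) + \left(3 + \frac{1}{18 \cdot 28224}\right)} = \sqrt{-12809 + \left(3 + \frac{1}{18} \cdot \frac{1}{28224}\right)} = \sqrt{-12809 + \left(3 + \frac{1}{508032}\right)} = \sqrt{-12809 + \frac{1524097}{508032}} = \sqrt{- \frac{6505857791}{508032}} = \frac{i \sqrt{13011715582}}{1008}$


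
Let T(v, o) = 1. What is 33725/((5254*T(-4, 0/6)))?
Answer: 475/74 ≈ 6.4189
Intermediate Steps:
33725/((5254*T(-4, 0/6))) = 33725/((5254*1)) = 33725/5254 = 33725*(1/5254) = 475/74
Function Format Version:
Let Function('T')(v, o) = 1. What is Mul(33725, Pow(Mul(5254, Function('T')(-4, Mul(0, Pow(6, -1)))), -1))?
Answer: Rational(475, 74) ≈ 6.4189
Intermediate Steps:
Mul(33725, Pow(Mul(5254, Function('T')(-4, Mul(0, Pow(6, -1)))), -1)) = Mul(33725, Pow(Mul(5254, 1), -1)) = Mul(33725, Pow(5254, -1)) = Mul(33725, Rational(1, 5254)) = Rational(475, 74)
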